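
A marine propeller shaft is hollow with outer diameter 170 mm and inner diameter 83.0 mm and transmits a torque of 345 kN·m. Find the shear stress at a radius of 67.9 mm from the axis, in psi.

J = π(d_o⁴ − d_i⁴)/32 = π(0.170⁴ − 0.0830⁴)/32 = 7.734×10^-5 m⁴.
Shear stress varies linearly with radius: τ = T·r/J = 345000 × 0.0679 / 7.734×10^-5 = 3.029×10^8 Pa.

43900 psi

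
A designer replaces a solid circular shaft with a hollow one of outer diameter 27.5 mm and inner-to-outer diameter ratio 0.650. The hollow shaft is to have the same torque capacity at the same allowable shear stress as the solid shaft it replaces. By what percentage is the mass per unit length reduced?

34.2 %

Equal τ_max and T ⇒ the solid shaft needs d_s³ = d_o³(1−k⁴), so d_s = 27.5·(1−0.650⁴)^(1/3) = 25.76 mm.
Area ratio A_h/A_s = d_o²(1−k²)/d_s² = (1−k²)/(1−k⁴)^(2/3) = 0.6584.
Mass saving = 1 − 0.6584 = 34.2 %.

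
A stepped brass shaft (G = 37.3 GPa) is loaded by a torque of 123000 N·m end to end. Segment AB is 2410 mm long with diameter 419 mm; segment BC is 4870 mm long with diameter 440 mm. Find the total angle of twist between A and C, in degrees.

J_AB = π(0.419)⁴/32 = 3.03×10^-3 m⁴; J_BC = π(0.440)⁴/32 = 3.68×10^-3 m⁴.
θ = (T/G)·Σ L_i/J_i = (123000/37.3×10⁹)·(2.41/3.03×10^-3 + 4.87/3.68×10^-3) = 6.991×10^-3 rad.

0.401°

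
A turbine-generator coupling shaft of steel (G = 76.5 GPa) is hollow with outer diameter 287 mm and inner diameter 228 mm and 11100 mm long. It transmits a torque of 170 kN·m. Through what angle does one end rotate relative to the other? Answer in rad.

J = π(d_o⁴ − d_i⁴)/32 = π(0.287⁴ − 0.228⁴)/32 = 4.008×10^-4 m⁴.
θ = T·L/(G·J) = 170000 × 11.1 / (76.5×10⁹ × 4.008×10^-4) = 0.06155 rad.

0.0615 rad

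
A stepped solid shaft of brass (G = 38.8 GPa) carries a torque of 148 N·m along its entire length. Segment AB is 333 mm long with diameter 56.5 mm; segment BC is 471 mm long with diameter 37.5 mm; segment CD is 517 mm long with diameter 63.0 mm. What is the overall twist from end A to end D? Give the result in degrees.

J_AB = π(0.0565)⁴/32 = 1.00×10^-6 m⁴; J_BC = π(0.0375)⁴/32 = 1.94×10^-7 m⁴; J_CD = π(0.0630)⁴/32 = 1.55×10^-6 m⁴.
θ = (T/G)·Σ L_i/J_i = (148.0/38.8×10⁹)·(0.333/1.00×10^-6 + 0.471/1.94×10^-7 + 0.517/1.55×10^-6) = 0.01180 rad.

0.676°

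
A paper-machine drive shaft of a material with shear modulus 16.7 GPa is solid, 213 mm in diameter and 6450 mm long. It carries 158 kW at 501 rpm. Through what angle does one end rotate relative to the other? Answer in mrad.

5.76 mrad

ω = 2π·501/60 = 52.46 rad/s, so T = P/ω = 158×10³ / 52.46 = 3012 N·m.
J = πd⁴/32 = π(0.213)⁴/32 = 2.021×10^-4 m⁴.
θ = T·L/(G·J) = 3012 × 6.45 / (16.7×10⁹ × 2.021×10^-4) = 5.756×10^-3 rad.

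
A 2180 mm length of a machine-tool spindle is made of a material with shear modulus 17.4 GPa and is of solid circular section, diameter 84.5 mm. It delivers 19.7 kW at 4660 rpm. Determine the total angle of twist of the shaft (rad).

ω = 2π·4660/60 = 488.0 rad/s, so T = P/ω = 19.7×10³ / 488.0 = 40.37 N·m.
J = πd⁴/32 = π(0.0845)⁴/32 = 5.005×10^-6 m⁴.
θ = T·L/(G·J) = 40.37 × 2.18 / (17.4×10⁹ × 5.005×10^-6) = 1.010×10^-3 rad.

0.00101 rad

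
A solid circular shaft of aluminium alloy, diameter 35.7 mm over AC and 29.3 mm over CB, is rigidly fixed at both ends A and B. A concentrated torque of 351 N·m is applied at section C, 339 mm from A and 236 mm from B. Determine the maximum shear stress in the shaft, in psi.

4070 psi

Compatibility: T_A·a/J_AC = T_B·b/J_CB with T_A + T_B = T₀.
J_AC = 1.59×10^-7 m⁴, J_CB = 7.24×10^-8 m⁴, so T_A = T₀·(J_AC/a)/((J_AC/a)+(J_CB/b)) = 212.5 N·m, T_B = 138.5 N·m.
τ in each portion: τ_AC = 2.38×10^7 Pa, τ_CB = 2.80×10^7 Pa; maximum is in CB.
τ_max = T_CB·r/J = 138.5·0.0146/7.24×10^-8 = 2.804×10^7 Pa.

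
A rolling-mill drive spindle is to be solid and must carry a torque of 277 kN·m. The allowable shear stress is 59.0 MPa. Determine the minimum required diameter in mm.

For a solid shaft τ_max = 16T/(πd³), so d = (16T/(π τ_allow))^(1/3) = (16·277000/(π·5.90×10^7))^(1/3) = 0.2881 m.

288 mm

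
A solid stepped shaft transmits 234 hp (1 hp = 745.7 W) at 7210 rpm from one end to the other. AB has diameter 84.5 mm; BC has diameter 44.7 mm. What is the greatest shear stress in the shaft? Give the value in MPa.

13.2 MPa

ω = 2π·7210/60 = 755.0 rad/s, so T = P/ω = 234×745.7 / 755.0 = 231.1 N·m.
Under the same torque, τ_max = 16T/(πd³) is largest where d is smallest — segment BC (d = 44.7 mm).
τ_max = 16·231.1/(π·(0.0447)³) = 1.318×10^7 Pa.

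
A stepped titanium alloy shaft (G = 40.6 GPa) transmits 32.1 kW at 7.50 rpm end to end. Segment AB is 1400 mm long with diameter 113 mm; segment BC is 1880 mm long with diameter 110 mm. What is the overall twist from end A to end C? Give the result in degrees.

12.6°

ω = 2π·7.50/60 = 0.7854 rad/s, so T = P/ω = 32.1×10³ / 0.7854 = 40870 N·m.
J_AB = π(0.113)⁴/32 = 1.60×10^-5 m⁴; J_BC = π(0.110)⁴/32 = 1.44×10^-5 m⁴.
θ = (T/G)·Σ L_i/J_i = (40870/40.6×10⁹)·(1.40/1.60×10^-5 + 1.88/1.44×10^-5) = 0.2197 rad.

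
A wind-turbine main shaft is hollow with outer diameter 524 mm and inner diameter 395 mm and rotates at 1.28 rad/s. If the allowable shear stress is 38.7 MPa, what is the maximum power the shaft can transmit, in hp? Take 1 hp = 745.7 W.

J = π(d_o⁴ − d_i⁴)/32 = π(0.524⁴ − 0.395⁴)/32 = 5.012×10^-3 m⁴.
T_max = τ_allow·J/r = 3.87×10^7 × 5.012×10^-3 / 0.262 = 740300 N·m.
ω = 1.28 rad/s, so P_max = T_max·ω = 9.475×10^5 W.

1270 hp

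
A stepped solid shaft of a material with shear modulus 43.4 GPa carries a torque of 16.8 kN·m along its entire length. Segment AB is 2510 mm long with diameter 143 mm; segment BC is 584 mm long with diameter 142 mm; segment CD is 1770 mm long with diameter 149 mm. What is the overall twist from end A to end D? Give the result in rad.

J_AB = π(0.143)⁴/32 = 4.11×10^-5 m⁴; J_BC = π(0.142)⁴/32 = 3.99×10^-5 m⁴; J_CD = π(0.149)⁴/32 = 4.84×10^-5 m⁴.
θ = (T/G)·Σ L_i/J_i = (16800/43.4×10⁹)·(2.51/4.11×10^-5 + 0.584/3.99×10^-5 + 1.77/4.84×10^-5) = 0.04349 rad.

0.0435 rad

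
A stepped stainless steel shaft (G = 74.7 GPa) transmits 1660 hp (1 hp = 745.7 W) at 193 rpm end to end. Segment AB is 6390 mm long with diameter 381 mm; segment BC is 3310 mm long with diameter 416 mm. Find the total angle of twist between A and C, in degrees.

ω = 2π·193/60 = 20.21 rad/s, so T = P/ω = 1660×745.7 / 20.21 = 61250 N·m.
J_AB = π(0.381)⁴/32 = 2.07×10^-3 m⁴; J_BC = π(0.416)⁴/32 = 2.94×10^-3 m⁴.
θ = (T/G)·Σ L_i/J_i = (61250/74.7×10⁹)·(6.39/2.07×10^-3 + 3.31/2.94×10^-3) = 3.456×10^-3 rad.

0.198°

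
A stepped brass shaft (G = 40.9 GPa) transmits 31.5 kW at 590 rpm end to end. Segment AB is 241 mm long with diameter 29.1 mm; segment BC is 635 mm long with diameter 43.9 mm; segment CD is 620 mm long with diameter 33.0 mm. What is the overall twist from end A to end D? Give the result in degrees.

ω = 2π·590/60 = 61.78 rad/s, so T = P/ω = 31.5×10³ / 61.78 = 509.8 N·m.
J_AB = π(0.0291)⁴/32 = 7.04×10^-8 m⁴; J_BC = π(0.0439)⁴/32 = 3.65×10^-7 m⁴; J_CD = π(0.0330)⁴/32 = 1.16×10^-7 m⁴.
θ = (T/G)·Σ L_i/J_i = (509.8/40.9×10⁹)·(0.241/7.04×10^-8 + 0.635/3.65×10^-7 + 0.620/1.16×10^-7) = 0.1308 rad.

7.49°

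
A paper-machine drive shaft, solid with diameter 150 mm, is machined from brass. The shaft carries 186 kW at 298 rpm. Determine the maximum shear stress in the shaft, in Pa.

ω = 2π·298/60 = 31.21 rad/s, so T = P/ω = 186×10³ / 31.21 = 5960 N·m.
J = πd⁴/32 = π(0.150)⁴/32 = 4.970×10^-5 m⁴.
τ_max = T·r/J = 5960 × 0.0750 / 4.970×10^-5 = 8.994×10^6 Pa.

8.99e6 Pa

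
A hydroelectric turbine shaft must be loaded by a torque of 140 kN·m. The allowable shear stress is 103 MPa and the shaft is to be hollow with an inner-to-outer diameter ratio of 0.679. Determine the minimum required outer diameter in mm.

206 mm

For a hollow shaft with d_i/d_o = 0.679: τ_max = 16T/(π d_o³ (1−k⁴)), so d_o = [16T/(π τ_allow (1−k⁴))]^(1/3) = [16·140000/(π·1.03×10^8·0.7874)]^(1/3) = 0.2064 m.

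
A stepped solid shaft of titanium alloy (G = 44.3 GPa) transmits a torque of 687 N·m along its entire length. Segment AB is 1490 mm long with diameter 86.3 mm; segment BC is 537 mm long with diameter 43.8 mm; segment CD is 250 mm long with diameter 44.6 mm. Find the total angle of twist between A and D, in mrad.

J_AB = π(0.0863)⁴/32 = 5.45×10^-6 m⁴; J_BC = π(0.0438)⁴/32 = 3.61×10^-7 m⁴; J_CD = π(0.0446)⁴/32 = 3.88×10^-7 m⁴.
θ = (T/G)·Σ L_i/J_i = (687.0/44.3×10⁹)·(1.49/5.45×10^-6 + 0.537/3.61×10^-7 + 0.250/3.88×10^-7) = 0.03727 rad.

37.3 mrad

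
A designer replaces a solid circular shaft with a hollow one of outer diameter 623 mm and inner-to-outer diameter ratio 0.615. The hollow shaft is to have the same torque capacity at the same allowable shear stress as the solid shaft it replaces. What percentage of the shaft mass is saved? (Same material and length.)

Equal τ_max and T ⇒ the solid shaft needs d_s³ = d_o³(1−k⁴), so d_s = 623·(1−0.615⁴)^(1/3) = 591.8 mm.
Area ratio A_h/A_s = d_o²(1−k²)/d_s² = (1−k²)/(1−k⁴)^(2/3) = 0.6892.
Mass saving = 1 − 0.6892 = 31.1 %.

31.1 %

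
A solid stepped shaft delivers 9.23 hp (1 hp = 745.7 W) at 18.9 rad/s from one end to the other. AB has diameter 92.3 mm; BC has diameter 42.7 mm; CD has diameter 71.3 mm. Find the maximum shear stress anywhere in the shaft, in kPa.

23800 kPa

ω = 18.9 rad/s, so T = P/ω = 9.23×745.7 / 18.90 = 364.2 N·m.
Under the same torque, τ_max = 16T/(πd³) is largest where d is smallest — segment BC (d = 42.7 mm).
τ_max = 16·364.2/(π·(0.0427)³) = 2.382×10^7 Pa.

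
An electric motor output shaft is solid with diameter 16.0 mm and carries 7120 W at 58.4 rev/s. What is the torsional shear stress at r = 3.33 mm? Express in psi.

ω = 2π·58.4 = 366.9 rad/s, so T = P/ω = 7120 / 366.9 = 19.40 N·m.
J = πd⁴/32 = π(0.0160)⁴/32 = 6.434×10^-9 m⁴.
Shear stress varies linearly with radius: τ = T·r/J = 19.40 × 0.00333 / 6.434×10^-9 = 1.004×10^7 Pa.

1460 psi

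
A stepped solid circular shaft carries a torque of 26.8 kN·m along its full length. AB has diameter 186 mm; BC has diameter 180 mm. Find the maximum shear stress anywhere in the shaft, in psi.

Under the same torque, τ_max = 16T/(πd³) is largest where d is smallest — segment BC (d = 180 mm).
τ_max = 16·26800/(π·(0.180)³) = 2.340×10^7 Pa.

3390 psi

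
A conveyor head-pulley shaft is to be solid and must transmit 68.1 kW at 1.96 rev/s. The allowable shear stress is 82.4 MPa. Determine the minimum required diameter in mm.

69.9 mm

ω = 2π·1.96 = 12.32 rad/s, so T = P/ω = 68.1×10³ / 12.32 = 5530 N·m.
For a solid shaft τ_max = 16T/(πd³), so d = (16T/(π τ_allow))^(1/3) = (16·5530/(π·8.24×10^7))^(1/3) = 0.06992 m.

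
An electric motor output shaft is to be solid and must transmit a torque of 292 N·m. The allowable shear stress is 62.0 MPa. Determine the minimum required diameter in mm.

For a solid shaft τ_max = 16T/(πd³), so d = (16T/(π τ_allow))^(1/3) = (16·292.0/(π·6.20×10^7))^(1/3) = 0.02884 m.

28.8 mm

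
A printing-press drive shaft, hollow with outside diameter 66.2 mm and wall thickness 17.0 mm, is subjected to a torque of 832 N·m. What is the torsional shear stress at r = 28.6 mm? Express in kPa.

13400 kPa

J = π(d_o⁴ − d_i⁴)/32 = π(0.0662⁴ − 0.0322⁴)/32 = 1.780×10^-6 m⁴.
Shear stress varies linearly with radius: τ = T·r/J = 832.0 × 0.0286 / 1.780×10^-6 = 1.337×10^7 Pa.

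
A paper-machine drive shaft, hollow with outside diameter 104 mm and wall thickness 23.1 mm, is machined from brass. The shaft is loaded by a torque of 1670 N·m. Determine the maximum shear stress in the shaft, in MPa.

8.36 MPa

J = π(d_o⁴ − d_i⁴)/32 = π(0.104⁴ − 0.0578⁴)/32 = 1.039×10^-5 m⁴.
τ_max = T·r/J = 1670 × 0.0520 / 1.039×10^-5 = 8.359×10^6 Pa.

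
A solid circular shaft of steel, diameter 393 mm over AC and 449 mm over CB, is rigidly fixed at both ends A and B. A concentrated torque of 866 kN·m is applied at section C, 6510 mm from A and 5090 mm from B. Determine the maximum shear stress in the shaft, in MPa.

Compatibility: T_A·a/J_AC = T_B·b/J_CB with T_A + T_B = T₀.
J_AC = 2.34×10^-3 m⁴, J_CB = 3.99×10^-3 m⁴, so T_A = T₀·(J_AC/a)/((J_AC/a)+(J_CB/b)) = 272400 N·m, T_B = 593600 N·m.
τ in each portion: τ_AC = 2.29×10^7 Pa, τ_CB = 3.34×10^7 Pa; maximum is in CB.
τ_max = T_CB·r/J = 593600·0.225/3.99×10^-3 = 3.340×10^7 Pa.

33.4 MPa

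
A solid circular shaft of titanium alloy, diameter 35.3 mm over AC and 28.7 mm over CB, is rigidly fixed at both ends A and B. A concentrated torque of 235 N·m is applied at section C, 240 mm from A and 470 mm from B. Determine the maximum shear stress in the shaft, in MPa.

Compatibility: T_A·a/J_AC = T_B·b/J_CB with T_A + T_B = T₀.
J_AC = 1.52×10^-7 m⁴, J_CB = 6.66×10^-8 m⁴, so T_A = T₀·(J_AC/a)/((J_AC/a)+(J_CB/b)) = 192.1 N·m, T_B = 42.87 N·m.
τ in each portion: τ_AC = 2.22×10^7 Pa, τ_CB = 9.24×10^6 Pa; maximum is in AC.
τ_max = T_AC·r/J = 192.1·0.0176/1.52×10^-7 = 2.225×10^7 Pa.

22.2 MPa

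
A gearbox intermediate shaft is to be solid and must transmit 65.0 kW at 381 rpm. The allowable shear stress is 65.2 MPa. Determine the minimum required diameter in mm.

ω = 2π·381/60 = 39.90 rad/s, so T = P/ω = 65.0×10³ / 39.90 = 1629 N·m.
For a solid shaft τ_max = 16T/(πd³), so d = (16T/(π τ_allow))^(1/3) = (16·1629/(π·6.52×10^7))^(1/3) = 0.05030 m.

50.3 mm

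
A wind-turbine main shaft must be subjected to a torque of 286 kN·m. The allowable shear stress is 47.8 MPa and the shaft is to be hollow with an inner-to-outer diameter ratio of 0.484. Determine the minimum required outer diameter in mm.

For a hollow shaft with d_i/d_o = 0.484: τ_max = 16T/(π d_o³ (1−k⁴)), so d_o = [16T/(π τ_allow (1−k⁴))]^(1/3) = [16·286000/(π·4.78×10^7·0.9451)]^(1/3) = 0.3183 m.

318 mm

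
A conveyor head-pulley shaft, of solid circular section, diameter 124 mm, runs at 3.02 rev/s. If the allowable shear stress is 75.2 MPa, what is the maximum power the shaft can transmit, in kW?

J = πd⁴/32 = π(0.124)⁴/32 = 2.321×10^-5 m⁴.
T_max = τ_allow·J/r = 7.52×10^7 × 2.321×10^-5 / 0.0620 = 28150 N·m.
ω = 2π·3.02 = 18.98 rad/s, so P_max = T_max·ω = 5.342×10^5 W.

534 kW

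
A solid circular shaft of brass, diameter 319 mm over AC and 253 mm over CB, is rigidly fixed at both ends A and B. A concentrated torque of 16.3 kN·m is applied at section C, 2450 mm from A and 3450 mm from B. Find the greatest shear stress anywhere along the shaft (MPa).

Compatibility: T_A·a/J_AC = T_B·b/J_CB with T_A + T_B = T₀.
J_AC = 1.02×10^-3 m⁴, J_CB = 4.02×10^-4 m⁴, so T_A = T₀·(J_AC/a)/((J_AC/a)+(J_CB/b)) = 12720 N·m, T_B = 3575 N·m.
τ in each portion: τ_AC = 2.00×10^6 Pa, τ_CB = 1.12×10^6 Pa; maximum is in AC.
τ_max = T_AC·r/J = 12720·0.160/1.02×10^-3 = 1.996×10^6 Pa.

2.00 MPa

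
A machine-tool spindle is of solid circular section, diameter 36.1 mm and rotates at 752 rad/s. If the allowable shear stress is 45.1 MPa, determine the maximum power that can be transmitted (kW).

313 kW

J = πd⁴/32 = π(0.0361)⁴/32 = 1.667×10^-7 m⁴.
T_max = τ_allow·J/r = 4.51×10^7 × 1.667×10^-7 / 0.0181 = 416.6 N·m.
ω = 752 rad/s, so P_max = T_max·ω = 3.133×10^5 W.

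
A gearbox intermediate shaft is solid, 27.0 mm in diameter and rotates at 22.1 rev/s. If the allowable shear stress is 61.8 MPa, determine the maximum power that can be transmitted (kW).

33.2 kW

J = πd⁴/32 = π(0.0270)⁴/32 = 5.217×10^-8 m⁴.
T_max = τ_allow·J/r = 6.18×10^7 × 5.217×10^-8 / 0.0135 = 238.8 N·m.
ω = 2π·22.1 = 138.9 rad/s, so P_max = T_max·ω = 3.317×10^4 W.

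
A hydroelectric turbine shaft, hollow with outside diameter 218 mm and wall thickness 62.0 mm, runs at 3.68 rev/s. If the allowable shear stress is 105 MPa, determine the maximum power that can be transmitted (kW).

J = π(d_o⁴ − d_i⁴)/32 = π(0.218⁴ − 0.0940⁴)/32 = 2.141×10^-4 m⁴.
T_max = τ_allow·J/r = 1.05×10^8 × 2.141×10^-4 / 0.109 = 206200 N·m.
ω = 2π·3.68 = 23.12 rad/s, so P_max = T_max·ω = 4.768×10^6 W.

4770 kW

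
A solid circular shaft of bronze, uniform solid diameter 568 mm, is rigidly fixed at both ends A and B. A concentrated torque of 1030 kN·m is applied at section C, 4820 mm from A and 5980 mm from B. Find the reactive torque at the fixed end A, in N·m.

With uniform GJ and both ends fixed, compatibility θ_AC = θ_CB gives T_A·a = T_B·b, together with T_A + T_B = T₀.
T_A = T₀·b/(a+b) = 1.030e6·5980/10800 = 570300 N·m; T_B = 459700 N·m.

570000 N·m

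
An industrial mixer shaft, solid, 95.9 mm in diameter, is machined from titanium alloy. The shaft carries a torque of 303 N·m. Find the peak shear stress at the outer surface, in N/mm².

1.75 N/mm²

J = πd⁴/32 = π(0.0959)⁴/32 = 8.304×10^-6 m⁴.
τ_max = T·r/J = 303.0 × 0.0479 / 8.304×10^-6 = 1.750×10^6 Pa.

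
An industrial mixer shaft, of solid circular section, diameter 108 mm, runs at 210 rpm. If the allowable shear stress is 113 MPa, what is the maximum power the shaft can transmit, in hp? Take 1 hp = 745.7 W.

J = πd⁴/32 = π(0.108)⁴/32 = 1.336×10^-5 m⁴.
T_max = τ_allow·J/r = 1.13×10^8 × 1.336×10^-5 / 0.0540 = 27950 N·m.
ω = 2π·210/60 = 21.99 rad/s, so P_max = T_max·ω = 6.146×10^5 W.

824 hp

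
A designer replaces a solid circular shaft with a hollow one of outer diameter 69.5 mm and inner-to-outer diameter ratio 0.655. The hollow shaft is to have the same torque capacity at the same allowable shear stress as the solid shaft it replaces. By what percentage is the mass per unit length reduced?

34.6 %

Equal τ_max and T ⇒ the solid shaft needs d_s³ = d_o³(1−k⁴), so d_s = 69.5·(1−0.655⁴)^(1/3) = 64.94 mm.
Area ratio A_h/A_s = d_o²(1−k²)/d_s² = (1−k²)/(1−k⁴)^(2/3) = 0.6539.
Mass saving = 1 − 0.6539 = 34.6 %.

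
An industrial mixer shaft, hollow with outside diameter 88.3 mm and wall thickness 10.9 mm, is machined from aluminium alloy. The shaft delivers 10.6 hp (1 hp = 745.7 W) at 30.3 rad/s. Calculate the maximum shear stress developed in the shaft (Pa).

ω = 30.3 rad/s, so T = P/ω = 10.6×745.7 / 30.30 = 260.9 N·m.
J = π(d_o⁴ − d_i⁴)/32 = π(0.0883⁴ − 0.0665⁴)/32 = 4.048×10^-6 m⁴.
τ_max = T·r/J = 260.9 × 0.0442 / 4.048×10^-6 = 2.845×10^6 Pa.

2.85e6 Pa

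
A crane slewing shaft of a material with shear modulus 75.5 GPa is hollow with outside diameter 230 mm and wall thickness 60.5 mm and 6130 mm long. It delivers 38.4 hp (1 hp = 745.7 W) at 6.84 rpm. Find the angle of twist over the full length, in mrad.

ω = 2π·6.84/60 = 0.7163 rad/s, so T = P/ω = 38.4×745.7 / 0.7163 = 39980 N·m.
J = π(d_o⁴ − d_i⁴)/32 = π(0.230⁴ − 0.109⁴)/32 = 2.609×10^-4 m⁴.
θ = T·L/(G·J) = 39980 × 6.13 / (75.5×10⁹ × 2.609×10^-4) = 0.01244 rad.

12.4 mrad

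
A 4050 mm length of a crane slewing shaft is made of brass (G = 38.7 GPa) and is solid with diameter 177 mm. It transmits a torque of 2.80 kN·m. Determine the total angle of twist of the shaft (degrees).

J = πd⁴/32 = π(0.177)⁴/32 = 9.636×10^-5 m⁴.
θ = T·L/(G·J) = 2800 × 4.05 / (38.7×10⁹ × 9.636×10^-5) = 3.041×10^-3 rad.

0.174°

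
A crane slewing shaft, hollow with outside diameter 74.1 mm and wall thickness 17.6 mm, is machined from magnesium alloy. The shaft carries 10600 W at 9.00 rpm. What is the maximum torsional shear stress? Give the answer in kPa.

ω = 2π·9.00/60 = 0.9425 rad/s, so T = P/ω = 10600 / 0.9425 = 11250 N·m.
J = π(d_o⁴ − d_i⁴)/32 = π(0.0741⁴ − 0.0389⁴)/32 = 2.735×10^-6 m⁴.
τ_max = T·r/J = 11250 × 0.0370 / 2.735×10^-6 = 1.524×10^8 Pa.

152000 kPa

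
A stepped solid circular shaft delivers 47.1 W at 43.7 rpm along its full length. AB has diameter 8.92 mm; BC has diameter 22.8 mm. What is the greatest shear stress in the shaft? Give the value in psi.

10700 psi

ω = 2π·43.7/60 = 4.576 rad/s, so T = P/ω = 47.1 / 4.576 = 10.29 N·m.
Under the same torque, τ_max = 16T/(πd³) is largest where d is smallest — segment AB (d = 8.92 mm).
τ_max = 16·10.29/(π·(0.00892)³) = 7.386×10^7 Pa.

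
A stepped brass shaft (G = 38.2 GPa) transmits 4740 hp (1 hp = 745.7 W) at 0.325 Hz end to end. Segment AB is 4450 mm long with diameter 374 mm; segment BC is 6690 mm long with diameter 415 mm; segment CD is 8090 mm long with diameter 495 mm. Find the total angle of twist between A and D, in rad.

ω = 2π·0.325 = 2.042 rad/s, so T = P/ω = 4740×745.7 / 2.042 = 1.731e6 N·m.
J_AB = π(0.374)⁴/32 = 1.92×10^-3 m⁴; J_BC = π(0.415)⁴/32 = 2.91×10^-3 m⁴; J_CD = π(0.495)⁴/32 = 5.89×10^-3 m⁴.
θ = (T/G)·Σ L_i/J_i = (1.731e6/38.2×10⁹)·(4.45/1.92×10^-3 + 6.69/2.91×10^-3 + 8.09/5.89×10^-3) = 0.2713 rad.

0.271 rad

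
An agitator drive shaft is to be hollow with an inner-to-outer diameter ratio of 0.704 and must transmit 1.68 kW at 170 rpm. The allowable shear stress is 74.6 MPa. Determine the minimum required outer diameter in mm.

ω = 2π·170/60 = 17.80 rad/s, so T = P/ω = 1.68×10³ / 17.80 = 94.37 N·m.
For a hollow shaft with d_i/d_o = 0.704: τ_max = 16T/(π d_o³ (1−k⁴)), so d_o = [16T/(π τ_allow (1−k⁴))]^(1/3) = [16·94.37/(π·7.46×10^7·0.7544)]^(1/3) = 0.02044 m.

20.4 mm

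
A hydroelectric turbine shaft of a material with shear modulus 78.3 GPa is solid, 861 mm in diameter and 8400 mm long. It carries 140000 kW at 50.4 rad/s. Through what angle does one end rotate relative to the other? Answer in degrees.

0.316°

ω = 50.4 rad/s, so T = P/ω = 140000×10³ / 50.40 = 2.778e6 N·m.
J = πd⁴/32 = π(0.861)⁴/32 = 0.05395 m⁴.
θ = T·L/(G·J) = 2.778e6 × 8.40 / (78.3×10⁹ × 0.05395) = 5.523×10^-3 rad.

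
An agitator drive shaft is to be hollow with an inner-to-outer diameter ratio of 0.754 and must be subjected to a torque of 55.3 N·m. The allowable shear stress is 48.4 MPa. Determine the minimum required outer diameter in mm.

For a hollow shaft with d_i/d_o = 0.754: τ_max = 16T/(π d_o³ (1−k⁴)), so d_o = [16T/(π τ_allow (1−k⁴))]^(1/3) = [16·55.30/(π·4.84×10^7·0.6768)]^(1/3) = 0.02049 m.

20.5 mm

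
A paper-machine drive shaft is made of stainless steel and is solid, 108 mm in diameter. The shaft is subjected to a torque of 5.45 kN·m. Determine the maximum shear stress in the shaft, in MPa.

22.0 MPa

J = πd⁴/32 = π(0.108)⁴/32 = 1.336×10^-5 m⁴.
τ_max = T·r/J = 5450 × 0.0540 / 1.336×10^-5 = 2.203×10^7 Pa.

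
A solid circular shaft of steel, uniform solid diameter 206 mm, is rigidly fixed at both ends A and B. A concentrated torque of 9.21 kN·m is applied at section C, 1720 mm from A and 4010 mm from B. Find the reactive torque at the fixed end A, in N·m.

With uniform GJ and both ends fixed, compatibility θ_AC = θ_CB gives T_A·a = T_B·b, together with T_A + T_B = T₀.
T_A = T₀·b/(a+b) = 9210·4010/5730 = 6445 N·m; T_B = 2765 N·m.

6450 N·m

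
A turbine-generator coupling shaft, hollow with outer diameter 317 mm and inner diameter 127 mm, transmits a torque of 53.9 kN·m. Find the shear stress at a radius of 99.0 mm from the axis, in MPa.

5.52 MPa

J = π(d_o⁴ − d_i⁴)/32 = π(0.317⁴ − 0.127⁴)/32 = 9.658×10^-4 m⁴.
Shear stress varies linearly with radius: τ = T·r/J = 53900 × 0.0990 / 9.658×10^-4 = 5.525×10^6 Pa.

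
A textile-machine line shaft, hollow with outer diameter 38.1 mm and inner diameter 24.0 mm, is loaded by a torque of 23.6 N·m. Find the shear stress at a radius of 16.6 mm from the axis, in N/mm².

J = π(d_o⁴ − d_i⁴)/32 = π(0.0381⁴ − 0.0240⁴)/32 = 1.743×10^-7 m⁴.
Shear stress varies linearly with radius: τ = T·r/J = 23.60 × 0.0166 / 1.743×10^-7 = 2.248×10^6 Pa.

2.25 N/mm²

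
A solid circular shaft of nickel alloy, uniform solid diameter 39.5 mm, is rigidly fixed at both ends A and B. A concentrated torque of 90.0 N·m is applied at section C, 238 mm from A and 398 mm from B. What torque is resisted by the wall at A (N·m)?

With uniform GJ and both ends fixed, compatibility θ_AC = θ_CB gives T_A·a = T_B·b, together with T_A + T_B = T₀.
T_A = T₀·b/(a+b) = 90.00·398/636.0 = 56.32 N·m; T_B = 33.68 N·m.

56.3 N·m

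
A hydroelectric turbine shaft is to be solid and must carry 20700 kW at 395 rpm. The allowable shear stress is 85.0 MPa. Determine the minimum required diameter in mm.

311 mm

ω = 2π·395/60 = 41.36 rad/s, so T = P/ω = 20700×10³ / 41.36 = 500400 N·m.
For a solid shaft τ_max = 16T/(πd³), so d = (16T/(π τ_allow))^(1/3) = (16·500400/(π·8.50×10^7))^(1/3) = 0.3107 m.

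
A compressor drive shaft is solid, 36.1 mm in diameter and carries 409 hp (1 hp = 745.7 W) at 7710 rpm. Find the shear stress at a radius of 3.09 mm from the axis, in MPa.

7.00 MPa

ω = 2π·7710/60 = 807.4 rad/s, so T = P/ω = 409×745.7 / 807.4 = 377.7 N·m.
J = πd⁴/32 = π(0.0361)⁴/32 = 1.667×10^-7 m⁴.
Shear stress varies linearly with radius: τ = T·r/J = 377.7 × 0.00309 / 1.667×10^-7 = 7.001×10^6 Pa.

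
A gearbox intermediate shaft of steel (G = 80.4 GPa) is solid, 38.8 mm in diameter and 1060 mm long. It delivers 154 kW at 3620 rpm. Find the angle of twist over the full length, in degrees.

ω = 2π·3620/60 = 379.1 rad/s, so T = P/ω = 154×10³ / 379.1 = 406.2 N·m.
J = πd⁴/32 = π(0.0388)⁴/32 = 2.225×10^-7 m⁴.
θ = T·L/(G·J) = 406.2 × 1.06 / (80.4×10⁹ × 2.225×10^-7) = 0.02407 rad.

1.38°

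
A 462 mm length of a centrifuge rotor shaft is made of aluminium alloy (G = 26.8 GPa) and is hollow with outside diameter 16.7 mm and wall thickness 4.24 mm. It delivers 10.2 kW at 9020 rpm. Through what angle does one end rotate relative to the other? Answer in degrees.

1.48°

ω = 2π·9020/60 = 944.6 rad/s, so T = P/ω = 10.2×10³ / 944.6 = 10.80 N·m.
J = π(d_o⁴ − d_i⁴)/32 = π(0.0167⁴ − 0.00822⁴)/32 = 7.188×10^-9 m⁴.
θ = T·L/(G·J) = 10.80 × 0.462 / (26.8×10⁹ × 7.188×10^-9) = 0.02590 rad.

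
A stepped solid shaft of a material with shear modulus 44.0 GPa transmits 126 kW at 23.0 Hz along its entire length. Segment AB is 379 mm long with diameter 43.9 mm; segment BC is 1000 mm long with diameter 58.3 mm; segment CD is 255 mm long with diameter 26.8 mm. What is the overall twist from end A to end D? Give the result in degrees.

7.90°

ω = 2π·23.0 = 144.5 rad/s, so T = P/ω = 126×10³ / 144.5 = 871.9 N·m.
J_AB = π(0.0439)⁴/32 = 3.65×10^-7 m⁴; J_BC = π(0.0583)⁴/32 = 1.13×10^-6 m⁴; J_CD = π(0.0268)⁴/32 = 5.06×10^-8 m⁴.
θ = (T/G)·Σ L_i/J_i = (871.9/44.0×10⁹)·(0.379/3.65×10^-7 + 1.00/1.13×10^-6 + 0.255/5.06×10^-8) = 0.1378 rad.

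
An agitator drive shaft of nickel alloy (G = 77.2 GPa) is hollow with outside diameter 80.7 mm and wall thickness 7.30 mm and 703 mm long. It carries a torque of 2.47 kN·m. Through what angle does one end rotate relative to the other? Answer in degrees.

0.563°

J = π(d_o⁴ − d_i⁴)/32 = π(0.0807⁴ − 0.0661⁴)/32 = 2.290×10^-6 m⁴.
θ = T·L/(G·J) = 2470 × 0.703 / (77.2×10⁹ × 2.290×10^-6) = 9.823×10^-3 rad.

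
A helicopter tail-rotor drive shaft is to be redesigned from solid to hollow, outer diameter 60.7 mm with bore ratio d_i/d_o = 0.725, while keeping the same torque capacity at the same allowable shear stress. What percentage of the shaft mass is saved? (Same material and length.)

Equal τ_max and T ⇒ the solid shaft needs d_s³ = d_o³(1−k⁴), so d_s = 60.7·(1−0.725⁴)^(1/3) = 54.50 mm.
Area ratio A_h/A_s = d_o²(1−k²)/d_s² = (1−k²)/(1−k⁴)^(2/3) = 0.5885.
Mass saving = 1 − 0.5885 = 41.2 %.

41.2 %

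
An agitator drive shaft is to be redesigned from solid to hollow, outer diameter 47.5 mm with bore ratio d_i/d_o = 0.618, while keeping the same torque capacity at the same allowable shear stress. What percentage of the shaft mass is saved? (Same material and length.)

Equal τ_max and T ⇒ the solid shaft needs d_s³ = d_o³(1−k⁴), so d_s = 47.5·(1−0.618⁴)^(1/3) = 45.07 mm.
Area ratio A_h/A_s = d_o²(1−k²)/d_s² = (1−k²)/(1−k⁴)^(2/3) = 0.6866.
Mass saving = 1 − 0.6866 = 31.3 %.

31.3 %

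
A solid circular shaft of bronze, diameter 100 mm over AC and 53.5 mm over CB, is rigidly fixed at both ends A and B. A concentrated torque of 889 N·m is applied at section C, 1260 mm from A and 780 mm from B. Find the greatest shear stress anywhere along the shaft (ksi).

0.580 ksi

Compatibility: T_A·a/J_AC = T_B·b/J_CB with T_A + T_B = T₀.
J_AC = 9.82×10^-6 m⁴, J_CB = 8.04×10^-7 m⁴, so T_A = T₀·(J_AC/a)/((J_AC/a)+(J_CB/b)) = 785.1 N·m, T_B = 103.9 N·m.
τ in each portion: τ_AC = 4.00×10^6 Pa, τ_CB = 3.46×10^6 Pa; maximum is in AC.
τ_max = T_AC·r/J = 785.1·0.0500/9.82×10^-6 = 3.998×10^6 Pa.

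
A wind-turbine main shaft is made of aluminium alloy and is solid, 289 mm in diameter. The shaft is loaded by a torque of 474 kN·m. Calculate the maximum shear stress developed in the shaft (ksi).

J = πd⁴/32 = π(0.289)⁴/32 = 6.848×10^-4 m⁴.
τ_max = T·r/J = 474000 × 0.144 / 6.848×10^-4 = 1.000×10^8 Pa.

14.5 ksi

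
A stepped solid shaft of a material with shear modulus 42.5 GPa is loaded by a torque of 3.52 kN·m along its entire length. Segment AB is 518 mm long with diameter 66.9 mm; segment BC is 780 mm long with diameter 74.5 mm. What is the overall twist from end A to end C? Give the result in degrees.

2.47°

J_AB = π(0.0669)⁴/32 = 1.97×10^-6 m⁴; J_BC = π(0.0745)⁴/32 = 3.02×10^-6 m⁴.
θ = (T/G)·Σ L_i/J_i = (3520/42.5×10⁹)·(0.518/1.97×10^-6 + 0.780/3.02×10^-6) = 0.04318 rad.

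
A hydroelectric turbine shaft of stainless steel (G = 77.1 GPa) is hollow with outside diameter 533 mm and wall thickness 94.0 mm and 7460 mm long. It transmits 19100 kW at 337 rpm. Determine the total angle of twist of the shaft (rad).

0.00802 rad

ω = 2π·337/60 = 35.29 rad/s, so T = P/ω = 19100×10³ / 35.29 = 541200 N·m.
J = π(d_o⁴ − d_i⁴)/32 = π(0.533⁴ − 0.345⁴)/32 = 6.533×10^-3 m⁴.
θ = T·L/(G·J) = 541200 × 7.46 / (77.1×10⁹ × 6.533×10^-3) = 8.016×10^-3 rad.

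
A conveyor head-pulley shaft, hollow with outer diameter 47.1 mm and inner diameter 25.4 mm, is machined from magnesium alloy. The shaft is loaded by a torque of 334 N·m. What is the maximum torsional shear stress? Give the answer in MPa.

17.8 MPa

J = π(d_o⁴ − d_i⁴)/32 = π(0.0471⁴ − 0.0254⁴)/32 = 4.423×10^-7 m⁴.
τ_max = T·r/J = 334.0 × 0.0236 / 4.423×10^-7 = 1.778×10^7 Pa.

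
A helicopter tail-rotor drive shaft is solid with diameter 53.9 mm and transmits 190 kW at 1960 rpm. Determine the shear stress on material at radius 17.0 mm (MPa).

19.0 MPa

ω = 2π·1960/60 = 205.3 rad/s, so T = P/ω = 190×10³ / 205.3 = 925.7 N·m.
J = πd⁴/32 = π(0.0539)⁴/32 = 8.286×10^-7 m⁴.
Shear stress varies linearly with radius: τ = T·r/J = 925.7 × 0.0170 / 8.286×10^-7 = 1.899×10^7 Pa.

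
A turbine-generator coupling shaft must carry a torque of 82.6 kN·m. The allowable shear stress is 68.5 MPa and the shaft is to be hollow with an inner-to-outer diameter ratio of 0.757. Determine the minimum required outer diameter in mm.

209 mm

For a hollow shaft with d_i/d_o = 0.757: τ_max = 16T/(π d_o³ (1−k⁴)), so d_o = [16T/(π τ_allow (1−k⁴))]^(1/3) = [16·82600/(π·6.85×10^7·0.6716)]^(1/3) = 0.2091 m.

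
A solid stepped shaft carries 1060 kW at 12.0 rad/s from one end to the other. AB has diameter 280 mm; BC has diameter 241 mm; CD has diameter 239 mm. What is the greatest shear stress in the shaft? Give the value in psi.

4780 psi

ω = 12.0 rad/s, so T = P/ω = 1060×10³ / 12.00 = 88330 N·m.
Under the same torque, τ_max = 16T/(πd³) is largest where d is smallest — segment CD (d = 239 mm).
τ_max = 16·88330/(π·(0.239)³) = 3.295×10^7 Pa.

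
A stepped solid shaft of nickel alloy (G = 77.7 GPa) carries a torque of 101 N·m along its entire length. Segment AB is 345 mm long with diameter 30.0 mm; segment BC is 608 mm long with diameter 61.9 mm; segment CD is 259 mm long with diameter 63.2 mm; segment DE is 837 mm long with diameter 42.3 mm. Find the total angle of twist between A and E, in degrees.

J_AB = π(0.0300)⁴/32 = 7.95×10^-8 m⁴; J_BC = π(0.0619)⁴/32 = 1.44×10^-6 m⁴; J_CD = π(0.0632)⁴/32 = 1.57×10^-6 m⁴; J_DE = π(0.0423)⁴/32 = 3.14×10^-7 m⁴.
θ = (T/G)·Σ L_i/J_i = (101.0/77.7×10⁹)·(0.345/7.95×10^-8 + 0.608/1.44×10^-6 + 0.259/1.57×10^-6 + 0.837/3.14×10^-7) = 9.864×10^-3 rad.

0.565°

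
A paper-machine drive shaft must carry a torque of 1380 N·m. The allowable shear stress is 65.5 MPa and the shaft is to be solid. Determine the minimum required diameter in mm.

For a solid shaft τ_max = 16T/(πd³), so d = (16T/(π τ_allow))^(1/3) = (16·1380/(π·6.55×10^7))^(1/3) = 0.04752 m.

47.5 mm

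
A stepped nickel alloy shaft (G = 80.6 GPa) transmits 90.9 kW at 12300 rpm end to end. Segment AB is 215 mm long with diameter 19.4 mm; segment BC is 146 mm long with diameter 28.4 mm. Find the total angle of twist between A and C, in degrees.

ω = 2π·12300/60 = 1288 rad/s, so T = P/ω = 90.9×10³ / 1288 = 70.57 N·m.
J_AB = π(0.0194)⁴/32 = 1.39×10^-8 m⁴; J_BC = π(0.0284)⁴/32 = 6.39×10^-8 m⁴.
θ = (T/G)·Σ L_i/J_i = (70.57/80.6×10⁹)·(0.215/1.39×10^-8 + 0.146/6.39×10^-8) = 0.01554 rad.

0.890°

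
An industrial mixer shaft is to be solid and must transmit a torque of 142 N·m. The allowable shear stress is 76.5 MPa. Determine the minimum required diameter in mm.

21.1 mm

For a solid shaft τ_max = 16T/(πd³), so d = (16T/(π τ_allow))^(1/3) = (16·142.0/(π·7.65×10^7))^(1/3) = 0.02114 m.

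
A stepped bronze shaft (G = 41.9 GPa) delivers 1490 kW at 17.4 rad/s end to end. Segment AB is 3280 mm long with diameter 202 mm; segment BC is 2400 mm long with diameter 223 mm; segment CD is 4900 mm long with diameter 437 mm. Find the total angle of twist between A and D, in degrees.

3.67°

ω = 17.4 rad/s, so T = P/ω = 1490×10³ / 17.40 = 85630 N·m.
J_AB = π(0.202)⁴/32 = 1.63×10^-4 m⁴; J_BC = π(0.223)⁴/32 = 2.43×10^-4 m⁴; J_CD = π(0.437)⁴/32 = 3.58×10^-3 m⁴.
θ = (T/G)·Σ L_i/J_i = (85630/41.9×10⁹)·(3.28/1.63×10^-4 + 2.40/2.43×10^-4 + 4.90/3.58×10^-3) = 0.06401 rad.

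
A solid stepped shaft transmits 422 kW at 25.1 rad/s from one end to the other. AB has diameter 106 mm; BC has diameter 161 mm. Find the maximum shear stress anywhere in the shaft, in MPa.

71.9 MPa

ω = 25.1 rad/s, so T = P/ω = 422×10³ / 25.10 = 16810 N·m.
Under the same torque, τ_max = 16T/(πd³) is largest where d is smallest — segment AB (d = 106 mm).
τ_max = 16·16810/(π·(0.106)³) = 7.189×10^7 Pa.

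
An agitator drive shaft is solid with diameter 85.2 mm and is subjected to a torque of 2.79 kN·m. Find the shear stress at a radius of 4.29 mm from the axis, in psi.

336 psi

J = πd⁴/32 = π(0.0852)⁴/32 = 5.173×10^-6 m⁴.
Shear stress varies linearly with radius: τ = T·r/J = 2790 × 0.00429 / 5.173×10^-6 = 2.314×10^6 Pa.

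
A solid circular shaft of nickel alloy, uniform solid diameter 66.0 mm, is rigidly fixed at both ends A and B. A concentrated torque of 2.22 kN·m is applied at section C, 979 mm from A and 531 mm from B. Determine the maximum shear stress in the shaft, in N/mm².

25.5 N/mm²

With uniform GJ and both ends fixed, compatibility θ_AC = θ_CB gives T_A·a = T_B·b, together with T_A + T_B = T₀.
T_A = T₀·b/(a+b) = 2220·531/1510 = 780.7 N·m; T_B = 1439 N·m.
τ in each portion: τ_AC = 1.38×10^7 Pa, τ_CB = 2.55×10^7 Pa; maximum is in CB.
τ_max = T_CB·r/J = 1439·0.0330/1.86×10^-6 = 2.550×10^7 Pa.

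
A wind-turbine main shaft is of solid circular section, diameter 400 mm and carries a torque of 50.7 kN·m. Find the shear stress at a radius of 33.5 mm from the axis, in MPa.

0.676 MPa

J = πd⁴/32 = π(0.400)⁴/32 = 2.513×10^-3 m⁴.
Shear stress varies linearly with radius: τ = T·r/J = 50700 × 0.0335 / 2.513×10^-3 = 6.758×10^5 Pa.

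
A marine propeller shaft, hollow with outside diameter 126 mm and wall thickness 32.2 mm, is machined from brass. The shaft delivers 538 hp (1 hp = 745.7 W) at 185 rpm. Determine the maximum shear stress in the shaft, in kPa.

55900 kPa

ω = 2π·185/60 = 19.37 rad/s, so T = P/ω = 538×745.7 / 19.37 = 20710 N·m.
J = π(d_o⁴ − d_i⁴)/32 = π(0.126⁴ − 0.0616⁴)/32 = 2.333×10^-5 m⁴.
τ_max = T·r/J = 20710 × 0.0630 / 2.333×10^-5 = 5.592×10^7 Pa.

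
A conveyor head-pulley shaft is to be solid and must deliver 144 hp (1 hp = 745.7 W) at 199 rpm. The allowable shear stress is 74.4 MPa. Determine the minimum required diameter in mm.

ω = 2π·199/60 = 20.84 rad/s, so T = P/ω = 144×745.7 / 20.84 = 5153 N·m.
For a solid shaft τ_max = 16T/(πd³), so d = (16T/(π τ_allow))^(1/3) = (16·5153/(π·7.44×10^7))^(1/3) = 0.07066 m.

70.7 mm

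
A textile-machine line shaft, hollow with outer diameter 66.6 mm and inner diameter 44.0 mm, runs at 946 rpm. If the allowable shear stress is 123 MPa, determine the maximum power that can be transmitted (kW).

J = π(d_o⁴ − d_i⁴)/32 = π(0.0666⁴ − 0.0440⁴)/32 = 1.564×10^-6 m⁴.
T_max = τ_allow·J/r = 1.23×10^8 × 1.564×10^-6 / 0.0333 = 5775 N·m.
ω = 2π·946/60 = 99.06 rad/s, so P_max = T_max·ω = 5.721×10^5 W.

572 kW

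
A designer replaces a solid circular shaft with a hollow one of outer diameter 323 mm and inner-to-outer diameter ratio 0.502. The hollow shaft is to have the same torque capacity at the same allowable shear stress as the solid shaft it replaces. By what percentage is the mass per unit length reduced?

21.9 %

Equal τ_max and T ⇒ the solid shaft needs d_s³ = d_o³(1−k⁴), so d_s = 323·(1−0.502⁴)^(1/3) = 316.0 mm.
Area ratio A_h/A_s = d_o²(1−k²)/d_s² = (1−k²)/(1−k⁴)^(2/3) = 0.7814.
Mass saving = 1 − 0.7814 = 21.9 %.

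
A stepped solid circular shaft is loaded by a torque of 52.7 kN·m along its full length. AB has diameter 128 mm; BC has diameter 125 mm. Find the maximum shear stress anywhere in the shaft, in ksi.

Under the same torque, τ_max = 16T/(πd³) is largest where d is smallest — segment BC (d = 125 mm).
τ_max = 16·52700/(π·(0.125)³) = 1.374×10^8 Pa.

19.9 ksi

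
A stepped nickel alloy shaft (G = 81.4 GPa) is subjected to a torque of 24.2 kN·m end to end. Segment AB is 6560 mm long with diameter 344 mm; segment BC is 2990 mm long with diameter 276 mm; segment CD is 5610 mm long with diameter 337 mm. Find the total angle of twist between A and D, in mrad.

J_AB = π(0.344)⁴/32 = 1.37×10^-3 m⁴; J_BC = π(0.276)⁴/32 = 5.70×10^-4 m⁴; J_CD = π(0.337)⁴/32 = 1.27×10^-3 m⁴.
θ = (T/G)·Σ L_i/J_i = (24200/81.4×10⁹)·(6.56/1.37×10^-3 + 2.99/5.70×10^-4 + 5.61/1.27×10^-3) = 4.296×10^-3 rad.

4.30 mrad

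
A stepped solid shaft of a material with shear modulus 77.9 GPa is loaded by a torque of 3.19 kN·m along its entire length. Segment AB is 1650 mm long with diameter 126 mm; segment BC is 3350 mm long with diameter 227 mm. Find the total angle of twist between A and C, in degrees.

J_AB = π(0.126)⁴/32 = 2.47×10^-5 m⁴; J_BC = π(0.227)⁴/32 = 2.61×10^-4 m⁴.
θ = (T/G)·Σ L_i/J_i = (3190/77.9×10⁹)·(1.65/2.47×10^-5 + 3.35/2.61×10^-4) = 3.257×10^-3 rad.

0.187°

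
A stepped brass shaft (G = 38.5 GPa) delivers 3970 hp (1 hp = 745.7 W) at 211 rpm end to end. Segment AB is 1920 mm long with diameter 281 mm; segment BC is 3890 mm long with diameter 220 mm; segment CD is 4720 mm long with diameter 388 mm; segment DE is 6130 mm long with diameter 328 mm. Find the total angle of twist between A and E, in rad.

ω = 2π·211/60 = 22.10 rad/s, so T = P/ω = 3970×745.7 / 22.10 = 134000 N·m.
J_AB = π(0.281)⁴/32 = 6.12×10^-4 m⁴; J_BC = π(0.220)⁴/32 = 2.30×10^-4 m⁴; J_CD = π(0.388)⁴/32 = 2.22×10^-3 m⁴; J_DE = π(0.328)⁴/32 = 1.14×10^-3 m⁴.
θ = (T/G)·Σ L_i/J_i = (134000/38.5×10⁹)·(1.92/6.12×10^-4 + 3.89/2.30×10^-4 + 4.72/2.22×10^-3 + 6.13/1.14×10^-3) = 0.09593 rad.

0.0959 rad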